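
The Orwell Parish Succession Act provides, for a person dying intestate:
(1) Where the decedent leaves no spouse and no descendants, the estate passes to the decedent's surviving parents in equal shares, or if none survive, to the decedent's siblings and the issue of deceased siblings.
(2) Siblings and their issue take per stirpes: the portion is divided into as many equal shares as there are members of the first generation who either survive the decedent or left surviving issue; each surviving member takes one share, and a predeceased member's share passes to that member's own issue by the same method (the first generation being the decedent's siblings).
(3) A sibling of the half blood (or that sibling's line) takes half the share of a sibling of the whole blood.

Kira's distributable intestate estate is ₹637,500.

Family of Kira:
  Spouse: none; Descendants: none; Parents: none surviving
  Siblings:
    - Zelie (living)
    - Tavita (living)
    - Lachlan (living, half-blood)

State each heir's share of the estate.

The entire ₹637,500 passes to the siblings and their issue.
Counting each half-blood sibling's line as half a unit, there are 5/2 units in ₹637,500, so one unit is ₹255,000. Whole-blood lines (Zelie and Tavita) take ₹255,000 each; half-blood lines (Lachlan) take ₹127,500 each.

Zelie: ₹255,000; Tavita: ₹255,000; Lachlan: ₹127,500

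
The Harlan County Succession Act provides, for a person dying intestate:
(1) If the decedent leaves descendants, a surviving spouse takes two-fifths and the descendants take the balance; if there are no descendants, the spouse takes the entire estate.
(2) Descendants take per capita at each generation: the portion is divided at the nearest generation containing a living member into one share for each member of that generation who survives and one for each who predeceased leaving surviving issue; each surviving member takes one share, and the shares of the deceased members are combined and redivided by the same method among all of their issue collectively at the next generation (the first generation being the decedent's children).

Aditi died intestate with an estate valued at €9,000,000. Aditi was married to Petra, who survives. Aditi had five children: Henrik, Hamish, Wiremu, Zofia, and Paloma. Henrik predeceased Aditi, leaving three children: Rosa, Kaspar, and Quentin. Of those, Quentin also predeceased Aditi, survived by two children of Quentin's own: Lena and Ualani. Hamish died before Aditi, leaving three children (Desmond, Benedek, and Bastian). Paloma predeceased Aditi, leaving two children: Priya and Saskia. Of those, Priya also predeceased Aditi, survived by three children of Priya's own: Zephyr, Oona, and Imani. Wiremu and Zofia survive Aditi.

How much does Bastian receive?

Bastian receives €405,000.

Petra takes two-fifths of €9,000,000 = €3,600,000. The remaining €5,400,000 passes to the descendants.
The descendants' portion (€5,400,000) is divided at the children's generation into 5 shares of €1,080,000. Wiremu and Zofia each take €1,080,000. The 3 shares of the deceased (Henrik, Hamish, and Paloma) are combined into a pool of €3,240,000.
That pool (€3,240,000) is divided at the grandchildren's generation into 8 shares of €405,000. Rosa, Kaspar, Desmond, Benedek, Bastian, and Saskia each take €405,000. The 2 shares of the deceased (Quentin and Priya) are combined into a pool of €810,000.
That pool (€810,000) is divided at the great-grandchildren's generation equally among Lena, Ualani, Zephyr, Oona, and Imani: €162,000 each.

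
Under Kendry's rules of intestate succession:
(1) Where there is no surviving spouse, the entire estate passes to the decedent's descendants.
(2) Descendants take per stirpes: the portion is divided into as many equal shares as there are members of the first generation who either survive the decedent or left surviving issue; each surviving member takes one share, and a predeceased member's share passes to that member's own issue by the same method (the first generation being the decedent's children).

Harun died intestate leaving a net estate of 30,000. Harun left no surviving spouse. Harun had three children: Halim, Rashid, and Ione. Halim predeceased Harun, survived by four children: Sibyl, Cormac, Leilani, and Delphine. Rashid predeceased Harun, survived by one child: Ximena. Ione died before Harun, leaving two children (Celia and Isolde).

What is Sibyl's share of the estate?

The entire 30,000 passes to the descendants.
That amount (30,000) is divided into 3 shares of 10,000: Halim's 10,000 share passes to Halim's issue; Rashid's 10,000 share passes to Rashid's issue; Ione's 10,000 share passes to Ione's issue.
Halim's share (10,000) is divided into 4 shares of 2,500: Sibyl, Cormac, Leilani, and Delphine each take 2,500.
Rashid's share (10,000) passes entirely to Ximena.
Ione's share (10,000) is divided into 2 shares of 5,000: Celia and Isolde each take 5,000.

Sibyl receives 2,500.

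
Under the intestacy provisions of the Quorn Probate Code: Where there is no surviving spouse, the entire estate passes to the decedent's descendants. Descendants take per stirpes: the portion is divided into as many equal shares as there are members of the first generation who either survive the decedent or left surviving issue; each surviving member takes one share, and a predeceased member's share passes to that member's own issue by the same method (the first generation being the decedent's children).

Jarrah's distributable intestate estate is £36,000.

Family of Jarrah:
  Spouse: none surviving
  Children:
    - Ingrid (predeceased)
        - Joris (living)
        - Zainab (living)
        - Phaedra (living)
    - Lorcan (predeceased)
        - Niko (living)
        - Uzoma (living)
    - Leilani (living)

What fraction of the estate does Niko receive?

The entire £36,000 passes to the descendants.
That amount (£36,000) is divided into 3 shares of £12,000: Leilani takes £12,000; Ingrid's £12,000 share passes to Ingrid's issue; Lorcan's £12,000 share passes to Lorcan's issue.
Ingrid's share (£12,000) is divided into 3 shares of £4,000: Joris, Zainab, and Phaedra each take £4,000.
Lorcan's share (£12,000) is divided into 2 shares of £6,000: Niko and Uzoma each take £6,000.

Niko receives 1/6 of the estate.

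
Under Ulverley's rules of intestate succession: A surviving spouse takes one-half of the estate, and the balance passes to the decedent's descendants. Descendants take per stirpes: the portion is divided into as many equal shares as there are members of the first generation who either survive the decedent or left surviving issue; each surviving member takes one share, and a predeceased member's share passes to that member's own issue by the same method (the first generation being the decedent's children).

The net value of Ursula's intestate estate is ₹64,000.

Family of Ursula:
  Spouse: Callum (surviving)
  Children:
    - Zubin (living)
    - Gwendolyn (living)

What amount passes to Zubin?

Callum takes one-half of ₹64,000 = ₹32,000. The remaining ₹32,000 passes to the descendants.
The descendants' portion (₹32,000) is divided into 2 shares of ₹16,000: Zubin and Gwendolyn each take ₹16,000.

Zubin receives ₹16,000.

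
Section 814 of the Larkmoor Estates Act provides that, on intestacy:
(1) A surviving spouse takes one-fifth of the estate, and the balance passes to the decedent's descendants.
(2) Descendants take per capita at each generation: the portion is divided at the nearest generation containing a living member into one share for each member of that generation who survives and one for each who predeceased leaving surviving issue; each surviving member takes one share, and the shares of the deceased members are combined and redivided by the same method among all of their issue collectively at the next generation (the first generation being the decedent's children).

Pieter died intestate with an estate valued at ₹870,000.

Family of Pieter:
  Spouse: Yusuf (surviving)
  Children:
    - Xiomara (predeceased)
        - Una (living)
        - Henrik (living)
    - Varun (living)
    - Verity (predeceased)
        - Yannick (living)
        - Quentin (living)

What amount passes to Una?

Yusuf takes one-fifth of ₹870,000 = ₹174,000. The remaining ₹696,000 passes to the descendants.
The descendants' portion (₹696,000) is divided at the children's generation into 3 shares of ₹232,000. Varun takes ₹232,000. The 2 shares of the deceased (Xiomara and Verity) are combined into a pool of ₹464,000.
That pool (₹464,000) is divided at the grandchildren's generation equally among Una, Henrik, Yannick, and Quentin: ₹116,000 each.

Una receives ₹116,000.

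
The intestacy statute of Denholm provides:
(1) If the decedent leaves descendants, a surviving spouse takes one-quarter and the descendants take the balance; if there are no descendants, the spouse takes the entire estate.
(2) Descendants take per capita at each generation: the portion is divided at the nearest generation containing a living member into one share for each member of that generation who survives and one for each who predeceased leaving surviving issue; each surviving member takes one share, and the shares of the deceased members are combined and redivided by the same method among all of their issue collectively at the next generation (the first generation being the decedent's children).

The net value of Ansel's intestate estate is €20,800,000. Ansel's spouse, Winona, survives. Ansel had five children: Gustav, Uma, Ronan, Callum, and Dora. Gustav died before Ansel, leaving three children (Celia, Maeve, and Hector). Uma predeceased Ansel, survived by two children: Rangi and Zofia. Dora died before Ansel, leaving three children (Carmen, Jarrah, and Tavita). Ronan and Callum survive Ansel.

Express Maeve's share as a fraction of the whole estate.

Winona takes one-quarter of €20,800,000 = €5,200,000. The remaining €15,600,000 passes to the descendants.
The descendants' portion (€15,600,000) is divided at the children's generation into 5 shares of €3,120,000. Ronan and Callum each take €3,120,000. The 3 shares of the deceased (Gustav, Uma, and Dora) are combined into a pool of €9,360,000.
That pool (€9,360,000) is divided at the grandchildren's generation equally among Celia, Maeve, Hector, Rangi, Zofia, Carmen, Jarrah, and Tavita: €1,170,000 each.

Maeve receives 9/160 of the estate.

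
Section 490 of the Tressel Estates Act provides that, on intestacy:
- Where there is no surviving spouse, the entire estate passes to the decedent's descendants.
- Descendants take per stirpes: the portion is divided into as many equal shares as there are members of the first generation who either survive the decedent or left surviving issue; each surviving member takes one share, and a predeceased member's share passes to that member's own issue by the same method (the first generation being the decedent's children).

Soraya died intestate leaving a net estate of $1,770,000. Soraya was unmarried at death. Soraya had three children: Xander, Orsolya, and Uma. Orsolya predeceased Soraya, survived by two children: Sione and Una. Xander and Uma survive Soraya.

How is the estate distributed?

Xander: $590,000; Sione: $295,000; Una: $295,000; Uma: $590,000

The entire $1,770,000 passes to the descendants.
That amount ($1,770,000) is divided into 3 shares of $590,000: Xander and Uma each take $590,000; Orsolya's $590,000 share passes to Orsolya's issue.
Orsolya's share ($590,000) is divided into 2 shares of $295,000: Sione and Una each take $295,000.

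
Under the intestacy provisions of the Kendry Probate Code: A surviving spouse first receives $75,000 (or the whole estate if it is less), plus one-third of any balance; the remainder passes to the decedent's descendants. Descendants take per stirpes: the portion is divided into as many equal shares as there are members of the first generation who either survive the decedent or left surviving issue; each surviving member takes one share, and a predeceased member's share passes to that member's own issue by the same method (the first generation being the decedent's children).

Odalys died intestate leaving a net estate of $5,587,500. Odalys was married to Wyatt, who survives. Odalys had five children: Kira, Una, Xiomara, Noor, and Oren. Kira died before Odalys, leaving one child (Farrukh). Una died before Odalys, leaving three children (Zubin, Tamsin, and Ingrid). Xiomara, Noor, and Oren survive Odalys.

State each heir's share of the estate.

Wyatt first takes $75,000, leaving a balance of $5,512,500. Wyatt then takes one-third of the balance ($1,837,500), for a total of $1,912,500. The remaining $3,675,000 passes to the descendants.
The descendants' portion ($3,675,000) is divided into 5 shares of $735,000: Xiomara, Noor, and Oren each take $735,000; Kira's $735,000 share passes to Kira's issue; Una's $735,000 share passes to Una's issue.
Kira's share ($735,000) passes entirely to Farrukh.
Una's share ($735,000) is divided into 3 shares of $245,000: Zubin, Tamsin, and Ingrid each take $245,000.

Wyatt: $1,912,500; Farrukh: $735,000; Zubin: $245,000; Tamsin: $245,000; Ingrid: $245,000; Xiomara: $735,000; Noor: $735,000; Oren: $735,000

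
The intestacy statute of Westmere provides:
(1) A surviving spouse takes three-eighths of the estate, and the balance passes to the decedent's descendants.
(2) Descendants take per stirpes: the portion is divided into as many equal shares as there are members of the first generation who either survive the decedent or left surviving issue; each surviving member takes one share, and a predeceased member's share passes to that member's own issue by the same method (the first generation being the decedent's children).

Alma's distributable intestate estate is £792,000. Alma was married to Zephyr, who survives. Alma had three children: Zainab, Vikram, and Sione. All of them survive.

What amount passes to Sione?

Zephyr takes three-eighths of £792,000 = £297,000. The remaining £495,000 passes to the descendants.
The descendants' portion (£495,000) is divided into 3 shares of £165,000: Zainab, Vikram, and Sione each take £165,000.

Sione receives £165,000.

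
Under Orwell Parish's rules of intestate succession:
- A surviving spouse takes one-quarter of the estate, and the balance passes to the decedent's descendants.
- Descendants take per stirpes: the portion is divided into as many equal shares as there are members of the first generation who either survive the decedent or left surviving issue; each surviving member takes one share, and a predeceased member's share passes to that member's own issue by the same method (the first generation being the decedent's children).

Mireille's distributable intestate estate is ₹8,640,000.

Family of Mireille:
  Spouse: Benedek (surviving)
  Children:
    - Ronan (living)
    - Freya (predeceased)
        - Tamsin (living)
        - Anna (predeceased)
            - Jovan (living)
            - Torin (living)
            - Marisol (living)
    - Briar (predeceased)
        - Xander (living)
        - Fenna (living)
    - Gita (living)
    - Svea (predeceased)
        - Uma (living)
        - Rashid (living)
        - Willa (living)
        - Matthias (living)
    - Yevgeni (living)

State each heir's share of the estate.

Benedek: ₹2,160,000; Ronan: ₹1,080,000; Tamsin: ₹540,000; Jovan: ₹180,000; Torin: ₹180,000; Marisol: ₹180,000; Xander: ₹540,000; Fenna: ₹540,000; Gita: ₹1,080,000; Uma: ₹270,000; Rashid: ₹270,000; Willa: ₹270,000; Matthias: ₹270,000; Yevgeni: ₹1,080,000

Benedek takes one-quarter of ₹8,640,000 = ₹2,160,000. The remaining ₹6,480,000 passes to the descendants.
The descendants' portion (₹6,480,000) is divided into 6 shares of ₹1,080,000: Ronan, Gita, and Yevgeni each take ₹1,080,000; Freya's ₹1,080,000 share passes to Freya's issue; Briar's ₹1,080,000 share passes to Briar's issue; Svea's ₹1,080,000 share passes to Svea's issue.
Freya's share (₹1,080,000) is divided into 2 shares of ₹540,000: Tamsin takes ₹540,000; Anna's ₹540,000 share passes to Anna's issue.
Anna's share (₹540,000) is divided into 3 shares of ₹180,000: Jovan, Torin, and Marisol each take ₹180,000.
Briar's share (₹1,080,000) is divided into 2 shares of ₹540,000: Xander and Fenna each take ₹540,000.
Svea's share (₹1,080,000) is divided into 4 shares of ₹270,000: Uma, Rashid, Willa, and Matthias each take ₹270,000.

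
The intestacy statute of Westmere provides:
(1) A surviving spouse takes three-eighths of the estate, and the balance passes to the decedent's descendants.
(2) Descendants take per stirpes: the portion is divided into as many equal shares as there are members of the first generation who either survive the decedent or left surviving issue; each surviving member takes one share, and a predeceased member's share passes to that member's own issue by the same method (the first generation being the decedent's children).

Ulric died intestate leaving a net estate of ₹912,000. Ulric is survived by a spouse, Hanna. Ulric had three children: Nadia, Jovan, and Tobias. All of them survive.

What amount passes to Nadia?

Nadia receives ₹190,000.

Hanna takes three-eighths of ₹912,000 = ₹342,000. The remaining ₹570,000 passes to the descendants.
The descendants' portion (₹570,000) is divided into 3 shares of ₹190,000: Nadia, Jovan, and Tobias each take ₹190,000.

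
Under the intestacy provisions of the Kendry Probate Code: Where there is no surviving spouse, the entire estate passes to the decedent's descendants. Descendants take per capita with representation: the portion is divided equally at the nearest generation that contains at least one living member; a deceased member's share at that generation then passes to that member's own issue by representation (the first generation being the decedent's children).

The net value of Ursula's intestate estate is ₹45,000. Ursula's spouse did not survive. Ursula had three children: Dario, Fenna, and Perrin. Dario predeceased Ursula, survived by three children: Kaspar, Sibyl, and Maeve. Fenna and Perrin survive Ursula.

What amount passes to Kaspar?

The entire ₹45,000 passes to the descendants.
That amount (₹45,000) is divided into 3 shares of ₹15,000: Fenna and Perrin each take ₹15,000; Dario's ₹15,000 share passes to Dario's issue.
Dario's share (₹15,000) is divided into 3 shares of ₹5,000: Kaspar, Sibyl, and Maeve each take ₹5,000.

Kaspar receives ₹5,000.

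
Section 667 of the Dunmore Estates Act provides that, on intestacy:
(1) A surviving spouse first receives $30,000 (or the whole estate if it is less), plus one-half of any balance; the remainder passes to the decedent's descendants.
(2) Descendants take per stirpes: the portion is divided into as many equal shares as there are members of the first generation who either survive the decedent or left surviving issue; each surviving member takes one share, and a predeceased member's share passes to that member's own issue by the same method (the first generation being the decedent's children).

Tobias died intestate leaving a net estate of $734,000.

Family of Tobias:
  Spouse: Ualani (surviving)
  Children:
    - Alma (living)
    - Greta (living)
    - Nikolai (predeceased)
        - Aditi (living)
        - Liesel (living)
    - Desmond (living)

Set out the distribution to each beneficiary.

Ualani first takes $30,000, leaving a balance of $704,000. Ualani then takes one-half of the balance ($352,000), for a total of $382,000. The remaining $352,000 passes to the descendants.
The descendants' portion ($352,000) is divided into 4 shares of $88,000: Alma, Greta, and Desmond each take $88,000; Nikolai's $88,000 share passes to Nikolai's issue.
Nikolai's share ($88,000) is divided into 2 shares of $44,000: Aditi and Liesel each take $44,000.

Ualani: $382,000; Alma: $88,000; Greta: $88,000; Aditi: $44,000; Liesel: $44,000; Desmond: $88,000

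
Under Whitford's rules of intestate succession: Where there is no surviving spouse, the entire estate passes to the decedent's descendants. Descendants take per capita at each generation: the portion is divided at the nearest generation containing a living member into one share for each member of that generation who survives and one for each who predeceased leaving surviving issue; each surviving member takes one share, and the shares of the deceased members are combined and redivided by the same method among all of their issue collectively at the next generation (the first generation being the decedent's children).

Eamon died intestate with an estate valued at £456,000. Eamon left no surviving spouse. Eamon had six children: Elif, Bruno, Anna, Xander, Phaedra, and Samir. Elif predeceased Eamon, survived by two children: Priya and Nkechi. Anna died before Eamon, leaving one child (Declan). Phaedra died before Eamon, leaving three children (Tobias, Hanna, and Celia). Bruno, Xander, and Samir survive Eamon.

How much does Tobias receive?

Tobias receives £38,000.

The entire £456,000 passes to the descendants.
That amount (£456,000) is divided at the children's generation into 6 shares of £76,000. Bruno, Xander, and Samir each take £76,000. The 3 shares of the deceased (Elif, Anna, and Phaedra) are combined into a pool of £228,000.
That pool (£228,000) is divided at the grandchildren's generation equally among Priya, Nkechi, Declan, Tobias, Hanna, and Celia: £38,000 each.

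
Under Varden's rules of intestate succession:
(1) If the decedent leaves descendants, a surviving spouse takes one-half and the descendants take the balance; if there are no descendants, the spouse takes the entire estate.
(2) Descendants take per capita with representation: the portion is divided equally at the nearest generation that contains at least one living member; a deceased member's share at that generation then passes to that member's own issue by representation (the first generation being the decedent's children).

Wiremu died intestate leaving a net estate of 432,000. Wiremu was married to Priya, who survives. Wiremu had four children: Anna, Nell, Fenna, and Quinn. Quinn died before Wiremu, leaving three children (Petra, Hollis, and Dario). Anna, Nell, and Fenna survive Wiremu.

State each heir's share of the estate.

Priya takes one-half of 432,000 = 216,000. The remaining 216,000 passes to the descendants.
The descendants' portion (216,000) is divided into 4 shares of 54,000: Anna, Nell, and Fenna each take 54,000; Quinn's 54,000 share passes to Quinn's issue.
Quinn's share (54,000) is divided into 3 shares of 18,000: Petra, Hollis, and Dario each take 18,000.

Priya: 216,000; Anna: 54,000; Nell: 54,000; Fenna: 54,000; Petra: 18,000; Hollis: 18,000; Dario: 18,000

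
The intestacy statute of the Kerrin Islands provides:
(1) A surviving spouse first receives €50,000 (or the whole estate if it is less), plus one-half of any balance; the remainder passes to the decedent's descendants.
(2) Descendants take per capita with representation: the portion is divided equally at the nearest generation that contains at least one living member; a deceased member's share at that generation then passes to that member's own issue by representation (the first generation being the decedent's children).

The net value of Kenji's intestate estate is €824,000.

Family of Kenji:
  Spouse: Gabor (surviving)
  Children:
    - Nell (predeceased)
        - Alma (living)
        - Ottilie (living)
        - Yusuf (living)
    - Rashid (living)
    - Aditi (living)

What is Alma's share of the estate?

Alma receives €43,000.

Gabor first takes €50,000, leaving a balance of €774,000. Gabor then takes one-half of the balance (€387,000), for a total of €437,000. The remaining €387,000 passes to the descendants.
The descendants' portion (€387,000) is divided into 3 shares of €129,000: Rashid and Aditi each take €129,000; Nell's €129,000 share passes to Nell's issue.
Nell's share (€129,000) is divided into 3 shares of €43,000: Alma, Ottilie, and Yusuf each take €43,000.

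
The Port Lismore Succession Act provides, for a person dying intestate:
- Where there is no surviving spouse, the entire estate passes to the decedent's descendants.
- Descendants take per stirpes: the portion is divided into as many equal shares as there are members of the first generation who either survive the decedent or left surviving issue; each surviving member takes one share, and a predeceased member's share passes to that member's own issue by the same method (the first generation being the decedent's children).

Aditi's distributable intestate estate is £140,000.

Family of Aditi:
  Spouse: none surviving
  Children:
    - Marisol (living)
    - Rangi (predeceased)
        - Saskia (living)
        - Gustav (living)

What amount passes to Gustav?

The entire £140,000 passes to the descendants.
That amount (£140,000) is divided into 2 shares of £70,000: Marisol takes £70,000; Rangi's £70,000 share passes to Rangi's issue.
Rangi's share (£70,000) is divided into 2 shares of £35,000: Saskia and Gustav each take £35,000.

Gustav receives £35,000.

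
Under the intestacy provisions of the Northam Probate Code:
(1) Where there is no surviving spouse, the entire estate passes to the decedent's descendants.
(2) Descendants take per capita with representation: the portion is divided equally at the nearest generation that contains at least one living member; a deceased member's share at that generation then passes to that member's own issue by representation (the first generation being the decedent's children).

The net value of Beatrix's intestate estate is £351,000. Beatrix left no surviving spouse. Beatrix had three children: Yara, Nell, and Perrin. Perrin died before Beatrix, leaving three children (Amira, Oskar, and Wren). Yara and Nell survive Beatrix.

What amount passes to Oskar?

The entire £351,000 passes to the descendants.
That amount (£351,000) is divided into 3 shares of £117,000: Yara and Nell each take £117,000; Perrin's £117,000 share passes to Perrin's issue.
Perrin's share (£117,000) is divided into 3 shares of £39,000: Amira, Oskar, and Wren each take £39,000.

Oskar receives £39,000.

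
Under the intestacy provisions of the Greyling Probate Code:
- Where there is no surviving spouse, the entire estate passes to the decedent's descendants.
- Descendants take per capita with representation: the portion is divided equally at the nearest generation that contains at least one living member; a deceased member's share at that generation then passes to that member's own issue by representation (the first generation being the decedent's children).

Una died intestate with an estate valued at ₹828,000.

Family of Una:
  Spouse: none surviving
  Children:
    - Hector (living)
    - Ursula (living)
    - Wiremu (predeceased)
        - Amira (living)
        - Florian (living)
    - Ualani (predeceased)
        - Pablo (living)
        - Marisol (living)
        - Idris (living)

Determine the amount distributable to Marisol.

Marisol receives ₹69,000.

The entire ₹828,000 passes to the descendants.
That amount (₹828,000) is divided into 4 shares of ₹207,000: Hector and Ursula each take ₹207,000; Wiremu's ₹207,000 share passes to Wiremu's issue; Ualani's ₹207,000 share passes to Ualani's issue.
Wiremu's share (₹207,000) is divided into 2 shares of ₹103,500: Amira and Florian each take ₹103,500.
Ualani's share (₹207,000) is divided into 3 shares of ₹69,000: Pablo, Marisol, and Idris each take ₹69,000.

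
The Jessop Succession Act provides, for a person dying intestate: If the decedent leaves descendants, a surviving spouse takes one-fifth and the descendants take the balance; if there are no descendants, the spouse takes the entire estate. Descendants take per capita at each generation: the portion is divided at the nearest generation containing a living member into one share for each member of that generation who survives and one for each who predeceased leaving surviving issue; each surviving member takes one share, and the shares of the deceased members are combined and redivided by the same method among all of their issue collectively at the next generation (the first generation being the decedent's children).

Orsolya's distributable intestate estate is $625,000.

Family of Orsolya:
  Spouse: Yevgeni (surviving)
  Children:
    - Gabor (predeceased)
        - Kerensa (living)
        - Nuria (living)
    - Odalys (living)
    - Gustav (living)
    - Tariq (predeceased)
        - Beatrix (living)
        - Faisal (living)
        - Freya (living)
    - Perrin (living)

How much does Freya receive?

Freya receives $40,000.

Yevgeni takes one-fifth of $625,000 = $125,000. The remaining $500,000 passes to the descendants.
The descendants' portion ($500,000) is divided at the children's generation into 5 shares of $100,000. Odalys, Gustav, and Perrin each take $100,000. The 2 shares of the deceased (Gabor and Tariq) are combined into a pool of $200,000.
That pool ($200,000) is divided at the grandchildren's generation equally among Kerensa, Nuria, Beatrix, Faisal, and Freya: $40,000 each.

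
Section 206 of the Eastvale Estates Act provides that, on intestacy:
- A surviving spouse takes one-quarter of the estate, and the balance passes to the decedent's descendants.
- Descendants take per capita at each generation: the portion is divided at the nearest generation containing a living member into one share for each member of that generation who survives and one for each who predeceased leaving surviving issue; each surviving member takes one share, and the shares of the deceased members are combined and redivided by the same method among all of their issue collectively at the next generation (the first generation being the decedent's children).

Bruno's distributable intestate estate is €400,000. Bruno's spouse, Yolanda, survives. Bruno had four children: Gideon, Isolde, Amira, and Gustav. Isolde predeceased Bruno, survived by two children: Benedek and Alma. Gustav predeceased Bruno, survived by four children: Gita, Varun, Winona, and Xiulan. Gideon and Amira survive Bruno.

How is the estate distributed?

Yolanda: €100,000; Gideon: €75,000; Benedek: €25,000; Alma: €25,000; Amira: €75,000; Gita: €25,000; Varun: €25,000; Winona: €25,000; Xiulan: €25,000

Yolanda takes one-quarter of €400,000 = €100,000. The remaining €300,000 passes to the descendants.
The descendants' portion (€300,000) is divided at the children's generation into 4 shares of €75,000. Gideon and Amira each take €75,000. The 2 shares of the deceased (Isolde and Gustav) are combined into a pool of €150,000.
That pool (€150,000) is divided at the grandchildren's generation equally among Benedek, Alma, Gita, Varun, Winona, and Xiulan: €25,000 each.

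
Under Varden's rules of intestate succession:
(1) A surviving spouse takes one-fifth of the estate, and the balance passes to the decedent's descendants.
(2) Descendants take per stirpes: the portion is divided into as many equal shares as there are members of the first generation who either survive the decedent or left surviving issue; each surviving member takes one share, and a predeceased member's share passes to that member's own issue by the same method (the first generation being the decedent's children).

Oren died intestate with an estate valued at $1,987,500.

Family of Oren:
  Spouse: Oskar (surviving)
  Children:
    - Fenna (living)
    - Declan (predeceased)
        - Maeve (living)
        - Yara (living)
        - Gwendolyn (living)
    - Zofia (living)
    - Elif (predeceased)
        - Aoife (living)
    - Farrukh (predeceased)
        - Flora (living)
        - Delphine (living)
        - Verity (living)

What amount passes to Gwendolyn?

Gwendolyn receives $106,000.

Oskar takes one-fifth of $1,987,500 = $397,500. The remaining $1,590,000 passes to the descendants.
The descendants' portion ($1,590,000) is divided into 5 shares of $318,000: Fenna and Zofia each take $318,000; Declan's $318,000 share passes to Declan's issue; Elif's $318,000 share passes to Elif's issue; Farrukh's $318,000 share passes to Farrukh's issue.
Declan's share ($318,000) is divided into 3 shares of $106,000: Maeve, Yara, and Gwendolyn each take $106,000.
Elif's share ($318,000) passes entirely to Aoife.
Farrukh's share ($318,000) is divided into 3 shares of $106,000: Flora, Delphine, and Verity each take $106,000.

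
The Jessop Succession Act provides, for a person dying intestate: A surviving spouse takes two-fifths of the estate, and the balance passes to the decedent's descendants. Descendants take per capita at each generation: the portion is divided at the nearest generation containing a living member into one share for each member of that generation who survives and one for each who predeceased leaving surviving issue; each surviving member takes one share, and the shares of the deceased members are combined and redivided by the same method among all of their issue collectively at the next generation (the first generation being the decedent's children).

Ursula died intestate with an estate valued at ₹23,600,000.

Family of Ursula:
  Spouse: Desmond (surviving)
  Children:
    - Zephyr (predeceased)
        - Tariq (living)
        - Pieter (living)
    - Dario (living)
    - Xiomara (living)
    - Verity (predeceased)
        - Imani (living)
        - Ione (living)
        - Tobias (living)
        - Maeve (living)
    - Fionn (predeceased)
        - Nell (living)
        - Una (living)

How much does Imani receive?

Desmond takes two-fifths of ₹23,600,000 = ₹9,440,000. The remaining ₹14,160,000 passes to the descendants.
The descendants' portion (₹14,160,000) is divided at the children's generation into 5 shares of ₹2,832,000. Dario and Xiomara each take ₹2,832,000. The 3 shares of the deceased (Zephyr, Verity, and Fionn) are combined into a pool of ₹8,496,000.
That pool (₹8,496,000) is divided at the grandchildren's generation equally among Tariq, Pieter, Imani, Ione, Tobias, Maeve, Nell, and Una: ₹1,062,000 each.

Imani receives ₹1,062,000.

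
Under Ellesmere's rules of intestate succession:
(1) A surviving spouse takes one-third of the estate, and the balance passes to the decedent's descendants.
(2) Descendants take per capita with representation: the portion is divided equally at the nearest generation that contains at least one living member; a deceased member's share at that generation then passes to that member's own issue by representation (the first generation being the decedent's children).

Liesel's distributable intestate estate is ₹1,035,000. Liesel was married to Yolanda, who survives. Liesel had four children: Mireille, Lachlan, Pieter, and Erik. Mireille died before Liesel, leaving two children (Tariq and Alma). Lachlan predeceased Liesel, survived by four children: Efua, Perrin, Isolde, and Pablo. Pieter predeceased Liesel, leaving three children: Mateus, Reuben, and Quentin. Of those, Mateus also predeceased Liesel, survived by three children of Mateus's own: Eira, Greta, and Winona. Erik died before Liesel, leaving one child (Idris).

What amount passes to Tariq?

Yolanda takes one-third of ₹1,035,000 = ₹345,000. The remaining ₹690,000 passes to the descendants.
No child survives, so the initial division is made at the grandchildren's generation.
The descendants' portion (₹690,000) is divided into 10 shares of ₹69,000: Tariq, Alma, Efua, Perrin, Isolde, Pablo, Reuben, Quentin, and Idris each take ₹69,000; Mateus's ₹69,000 share passes to Mateus's issue.
Mateus's share (₹69,000) is divided into 3 shares of ₹23,000: Eira, Greta, and Winona each take ₹23,000.

Tariq receives ₹69,000.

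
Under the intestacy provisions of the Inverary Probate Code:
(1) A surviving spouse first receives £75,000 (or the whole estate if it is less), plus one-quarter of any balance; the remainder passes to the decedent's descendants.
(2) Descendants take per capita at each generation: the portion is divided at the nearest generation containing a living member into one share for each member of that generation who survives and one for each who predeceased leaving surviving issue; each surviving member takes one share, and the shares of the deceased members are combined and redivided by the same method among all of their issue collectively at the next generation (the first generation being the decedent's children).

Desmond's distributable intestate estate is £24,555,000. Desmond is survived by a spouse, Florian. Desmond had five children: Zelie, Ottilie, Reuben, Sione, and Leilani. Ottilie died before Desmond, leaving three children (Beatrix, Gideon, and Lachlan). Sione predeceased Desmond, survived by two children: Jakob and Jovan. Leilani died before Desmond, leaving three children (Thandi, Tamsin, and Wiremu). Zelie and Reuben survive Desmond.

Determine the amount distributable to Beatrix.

Florian first takes £75,000, leaving a balance of £24,480,000. Florian then takes one-quarter of the balance (£6,120,000), for a total of £6,195,000. The remaining £18,360,000 passes to the descendants.
The descendants' portion (£18,360,000) is divided at the children's generation into 5 shares of £3,672,000. Zelie and Reuben each take £3,672,000. The 3 shares of the deceased (Ottilie, Sione, and Leilani) are combined into a pool of £11,016,000.
That pool (£11,016,000) is divided at the grandchildren's generation equally among Beatrix, Gideon, Lachlan, Jakob, Jovan, Thandi, Tamsin, and Wiremu: £1,377,000 each.

Beatrix receives £1,377,000.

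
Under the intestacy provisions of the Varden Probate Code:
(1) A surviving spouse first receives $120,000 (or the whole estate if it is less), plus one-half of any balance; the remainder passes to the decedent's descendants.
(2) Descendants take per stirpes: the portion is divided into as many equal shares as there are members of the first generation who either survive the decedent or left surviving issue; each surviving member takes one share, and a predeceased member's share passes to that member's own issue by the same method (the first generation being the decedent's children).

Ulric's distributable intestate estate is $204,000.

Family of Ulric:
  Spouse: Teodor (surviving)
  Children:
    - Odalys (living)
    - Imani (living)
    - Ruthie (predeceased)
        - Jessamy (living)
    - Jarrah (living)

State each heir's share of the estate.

Teodor first takes $120,000, leaving a balance of $84,000. Teodor then takes one-half of the balance ($42,000), for a total of $162,000. The remaining $42,000 passes to the descendants.
The descendants' portion ($42,000) is divided into 4 shares of $10,500: Odalys, Imani, and Jarrah each take $10,500; Ruthie's $10,500 share passes to Ruthie's issue.
Ruthie's share ($10,500) passes entirely to Jessamy.

Teodor: $162,000; Odalys: $10,500; Imani: $10,500; Jessamy: $10,500; Jarrah: $10,500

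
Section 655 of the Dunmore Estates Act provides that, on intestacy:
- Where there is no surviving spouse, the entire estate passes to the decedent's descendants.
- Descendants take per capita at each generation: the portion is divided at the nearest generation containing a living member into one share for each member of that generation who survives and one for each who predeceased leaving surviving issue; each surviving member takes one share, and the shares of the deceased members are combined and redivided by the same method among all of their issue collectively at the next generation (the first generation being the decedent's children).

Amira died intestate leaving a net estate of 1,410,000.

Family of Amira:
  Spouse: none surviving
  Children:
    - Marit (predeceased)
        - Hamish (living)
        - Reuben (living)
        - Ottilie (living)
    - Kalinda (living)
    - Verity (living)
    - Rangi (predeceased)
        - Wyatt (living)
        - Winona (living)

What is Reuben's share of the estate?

Reuben receives 141,000.

The entire 1,410,000 passes to the descendants.
That amount (1,410,000) is divided at the children's generation into 4 shares of 352,500. Kalinda and Verity each take 352,500. The 2 shares of the deceased (Marit and Rangi) are combined into a pool of 705,000.
That pool (705,000) is divided at the grandchildren's generation equally among Hamish, Reuben, Ottilie, Wyatt, and Winona: 141,000 each.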